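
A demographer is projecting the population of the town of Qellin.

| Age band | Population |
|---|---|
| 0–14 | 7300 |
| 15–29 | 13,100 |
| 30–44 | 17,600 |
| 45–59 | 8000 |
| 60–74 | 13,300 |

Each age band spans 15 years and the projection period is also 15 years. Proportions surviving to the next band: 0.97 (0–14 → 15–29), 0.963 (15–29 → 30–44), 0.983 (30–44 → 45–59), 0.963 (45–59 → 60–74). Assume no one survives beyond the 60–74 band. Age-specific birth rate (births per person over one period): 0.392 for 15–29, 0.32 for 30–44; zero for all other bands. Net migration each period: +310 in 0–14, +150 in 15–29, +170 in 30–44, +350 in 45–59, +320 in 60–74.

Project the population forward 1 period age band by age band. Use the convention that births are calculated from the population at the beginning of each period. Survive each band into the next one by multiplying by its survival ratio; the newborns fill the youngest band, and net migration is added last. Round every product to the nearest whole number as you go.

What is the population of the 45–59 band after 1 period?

17651

Period 1:
Births: 13100 × 0.392 = 5135 ; 17600 × 0.32 = 5632 ⇒ total 10767
15–29: 7300 × 0.97 = 7081
30–44: 13100 × 0.963 = 12615
45–59: 17600 × 0.983 = 17301
60–74: 8000 × 0.963 = 7704
Net migration: 0–14 + 310 → 11077; 15–29 + 150 → 7231; 30–44 + 170 → 12785; 45–59 + 350 → 17651; 60–74 + 320 → 8024
End of period: [11077, 7231, 12785, 17651, 8024]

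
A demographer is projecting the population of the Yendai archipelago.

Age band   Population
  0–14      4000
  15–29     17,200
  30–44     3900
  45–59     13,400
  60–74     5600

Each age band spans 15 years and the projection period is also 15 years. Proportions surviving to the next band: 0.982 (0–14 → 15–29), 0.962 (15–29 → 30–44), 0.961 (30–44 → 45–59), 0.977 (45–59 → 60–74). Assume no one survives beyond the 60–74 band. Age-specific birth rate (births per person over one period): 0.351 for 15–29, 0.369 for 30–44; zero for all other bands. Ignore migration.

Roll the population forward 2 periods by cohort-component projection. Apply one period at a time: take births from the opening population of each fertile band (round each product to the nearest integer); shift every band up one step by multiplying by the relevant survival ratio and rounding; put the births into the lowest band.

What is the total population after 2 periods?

38167

(Groups numbered youngest = 1 to oldest = 5.)
Period 1.
Births: 17200 × 0.351 = 6037 ; 3900 × 0.369 = 1439 → total 7476
Group 2: 4000 × 0.982 = 3928
Group 3: 17200 × 0.962 = 16546
Group 4: 3900 × 0.961 = 3748
Group 5: 13400 × 0.977 = 13092
Giving 7476 / 3928 / 16546 / 3748 / 13092.
Period 2.
Births: 3928 × 0.351 = 1379 ; 16546 × 0.369 = 6105 → total 7484
Group 2: 7476 × 0.982 = 7341
Group 3: 3928 × 0.962 = 3779
Group 4: 16546 × 0.961 = 15901
Group 5: 3748 × 0.977 = 3662
Giving 7484 / 7341 / 3779 / 15901 / 3662.
Total after period 2: 7484 + 7341 + 3779 + 15901 + 3662 = 38167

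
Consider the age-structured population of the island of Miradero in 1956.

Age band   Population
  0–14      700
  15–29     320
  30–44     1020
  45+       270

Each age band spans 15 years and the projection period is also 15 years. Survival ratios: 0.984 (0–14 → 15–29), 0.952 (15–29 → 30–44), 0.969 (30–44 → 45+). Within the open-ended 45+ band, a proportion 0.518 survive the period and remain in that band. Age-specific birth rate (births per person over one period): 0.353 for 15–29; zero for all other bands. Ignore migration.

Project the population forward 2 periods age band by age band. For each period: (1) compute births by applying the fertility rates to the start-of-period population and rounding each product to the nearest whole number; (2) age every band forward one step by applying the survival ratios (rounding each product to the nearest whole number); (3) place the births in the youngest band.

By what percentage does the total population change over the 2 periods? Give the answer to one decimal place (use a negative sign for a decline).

-18.2

Numbering the groups 1..4 from youngest to oldest:
Period 1:
Births: 320 × 0.353 = 113
Group 2: 700 × 0.984 = 689
Group 3: 320 × 0.952 = 305
Group 4: 1020 × 0.969 + 270 × 0.518 = 988 + 140 = 1128
End of period: [113, 689, 305, 1128]
Period 2:
Births: 689 × 0.353 = 243
Group 2: 113 × 0.984 = 111
Group 3: 689 × 0.952 = 656
Group 4: 305 × 0.969 + 1128 × 0.518 = 296 + 584 = 880
End of period: [243, 111, 656, 880]
Total: 2310 → 1890; change = -420; percentage change = -18.2%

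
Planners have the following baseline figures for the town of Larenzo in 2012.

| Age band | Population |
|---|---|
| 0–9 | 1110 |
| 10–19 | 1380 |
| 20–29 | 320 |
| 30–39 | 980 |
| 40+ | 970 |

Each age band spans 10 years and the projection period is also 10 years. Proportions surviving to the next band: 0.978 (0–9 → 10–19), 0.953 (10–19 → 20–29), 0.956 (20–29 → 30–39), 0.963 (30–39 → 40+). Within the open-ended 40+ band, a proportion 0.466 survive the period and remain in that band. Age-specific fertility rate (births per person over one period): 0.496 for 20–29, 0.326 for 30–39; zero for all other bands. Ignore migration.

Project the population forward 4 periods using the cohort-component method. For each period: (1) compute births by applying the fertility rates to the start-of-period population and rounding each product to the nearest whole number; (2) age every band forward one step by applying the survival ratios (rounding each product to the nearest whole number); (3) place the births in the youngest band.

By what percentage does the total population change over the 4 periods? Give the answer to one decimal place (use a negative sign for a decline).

Period 1:
Births: 320 × 0.496 = 159, 980 × 0.326 = 319 ⇒ total 478
10–19: 1110 × 0.978 = 1086
20–29: 1380 × 0.953 = 1315
30–39: 320 × 0.956 = 306
40+: 980 × 0.963 + 970 × 0.466 = 944 + 452 = 1396
End of period: [478, 1086, 1315, 306, 1396]
Period 2:
Births: 1315 × 0.496 = 652, 306 × 0.326 = 100 ⇒ total 752
10–19: 478 × 0.978 = 467
20–29: 1086 × 0.953 = 1035
30–39: 1315 × 0.956 = 1257
40+: 306 × 0.963 + 1396 × 0.466 = 295 + 651 = 946
End of period: [752, 467, 1035, 1257, 946]
Period 3:
Births: 1035 × 0.496 = 513, 1257 × 0.326 = 410 ⇒ total 923
10–19: 752 × 0.978 = 735
20–29: 467 × 0.953 = 445
30–39: 1035 × 0.956 = 989
40+: 1257 × 0.963 + 946 × 0.466 = 1210 + 441 = 1651
End of period: [923, 735, 445, 989, 1651]
Period 4:
Births: 445 × 0.496 = 221, 989 × 0.326 = 322 ⇒ total 543
10–19: 923 × 0.978 = 903
20–29: 735 × 0.953 = 700
30–39: 445 × 0.956 = 425
40+: 989 × 0.963 + 1651 × 0.466 = 952 + 769 = 1721
End of period: [543, 903, 700, 425, 1721]
Total: 4760 → 4292; change = -468; percentage change = -9.8%

-9.8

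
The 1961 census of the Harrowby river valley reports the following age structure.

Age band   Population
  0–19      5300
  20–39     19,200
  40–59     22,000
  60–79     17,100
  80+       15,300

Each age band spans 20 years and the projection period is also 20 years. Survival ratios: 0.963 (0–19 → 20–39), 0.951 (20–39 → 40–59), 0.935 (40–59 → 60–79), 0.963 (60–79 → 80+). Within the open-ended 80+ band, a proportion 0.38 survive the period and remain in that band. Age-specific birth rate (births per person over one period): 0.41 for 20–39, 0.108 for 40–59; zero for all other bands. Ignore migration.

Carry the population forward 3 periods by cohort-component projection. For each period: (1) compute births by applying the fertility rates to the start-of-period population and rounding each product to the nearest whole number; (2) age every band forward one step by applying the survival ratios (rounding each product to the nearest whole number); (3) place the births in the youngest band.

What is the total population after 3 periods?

(Groups numbered youngest = 1 to oldest = 5.)
Period 1.
Births: 19200 × 0.41 = 7872  |  22000 × 0.108 = 2376 → 10248
Group 2: 5300 × 0.963 = 5104
Group 3: 19200 × 0.951 = 18259
Group 4: 22000 × 0.935 = 20570
Group 5: 17100 × 0.963 + 15300 × 0.38 = 16467 + 5814 = 22281
Giving 10248 / 5104 / 18259 / 20570 / 22281.
Period 2.
Births: 5104 × 0.41 = 2093  |  18259 × 0.108 = 1972 → 4065
Group 2: 10248 × 0.963 = 9869
Group 3: 5104 × 0.951 = 4854
Group 4: 18259 × 0.935 = 17072
Group 5: 20570 × 0.963 + 22281 × 0.38 = 19809 + 8467 = 28276
Giving 4065 / 9869 / 4854 / 17072 / 28276.
Period 3.
Births: 9869 × 0.41 = 4046  |  4854 × 0.108 = 524 → 4570
Group 2: 4065 × 0.963 = 3915
Group 3: 9869 × 0.951 = 9385
Group 4: 4854 × 0.935 = 4538
Group 5: 17072 × 0.963 + 28276 × 0.38 = 16440 + 10745 = 27185
Giving 4570 / 3915 / 9385 / 4538 / 27185.
Total after period 3: 4570 + 3915 + 9385 + 4538 + 27185 = 49593

49593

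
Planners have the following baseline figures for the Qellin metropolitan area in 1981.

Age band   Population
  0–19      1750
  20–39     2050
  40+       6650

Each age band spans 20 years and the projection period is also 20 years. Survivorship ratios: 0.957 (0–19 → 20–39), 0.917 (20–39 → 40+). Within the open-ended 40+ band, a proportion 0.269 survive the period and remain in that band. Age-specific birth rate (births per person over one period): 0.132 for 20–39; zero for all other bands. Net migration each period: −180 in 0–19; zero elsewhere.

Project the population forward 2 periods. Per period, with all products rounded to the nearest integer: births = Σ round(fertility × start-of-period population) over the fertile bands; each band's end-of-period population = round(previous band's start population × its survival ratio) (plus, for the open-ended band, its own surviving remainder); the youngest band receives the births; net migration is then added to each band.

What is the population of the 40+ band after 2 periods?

2523

Call the bands 1 to 3, youngest first.
After projecting period 1:
Births: 2050 × 0.132 = 271
Band 2: 1750 × 0.957 = 1675
Band 3: 2050 × 0.917 + 6650 × 0.269 = 1880 + 1789 = 3669
Net migration: Band 1 − 180 → 91
→ [91, 1675, 3669]
After projecting period 2:
Births: 1675 × 0.132 = 221
Band 2: 91 × 0.957 = 87
Band 3: 1675 × 0.917 + 3669 × 0.269 = 1536 + 987 = 2523
Net migration: Band 1 − 180 → 41
→ [41, 87, 2523]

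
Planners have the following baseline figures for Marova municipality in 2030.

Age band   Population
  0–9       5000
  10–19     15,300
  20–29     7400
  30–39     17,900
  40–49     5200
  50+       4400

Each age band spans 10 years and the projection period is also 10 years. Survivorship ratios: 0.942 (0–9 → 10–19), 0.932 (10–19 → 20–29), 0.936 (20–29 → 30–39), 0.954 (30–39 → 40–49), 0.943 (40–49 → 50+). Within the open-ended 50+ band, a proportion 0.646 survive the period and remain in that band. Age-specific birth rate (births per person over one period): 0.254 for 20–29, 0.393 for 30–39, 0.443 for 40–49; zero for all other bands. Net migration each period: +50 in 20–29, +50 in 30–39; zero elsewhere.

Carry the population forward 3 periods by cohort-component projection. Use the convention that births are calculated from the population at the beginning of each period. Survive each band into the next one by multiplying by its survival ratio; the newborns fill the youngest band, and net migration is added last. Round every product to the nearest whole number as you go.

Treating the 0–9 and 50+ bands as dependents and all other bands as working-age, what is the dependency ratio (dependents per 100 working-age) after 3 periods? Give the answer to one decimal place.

Numbering the groups 1..6 from youngest to oldest:
Period 1.
Births: 7400 * 0.254 = 1880  |  17900 * 0.393 = 7035  |  5200 * 0.443 = 2304 → total 11219
Group 2: 5000 * 0.942 = 4710
Group 3: 15300 * 0.932 = 14260
Group 4: 7400 * 0.936 = 6926
Group 5: 17900 * 0.954 = 17077
Group 6: 5200 * 0.943 + 4400 * 0.646 = 4904 + 2842 = 7746
Net migration: Group 3 + 50 → 14310; Group 4 + 50 → 6976
Population now: 0–9=11219, 10–19=4710, 20–29=14310, 30–39=6976, 40–49=17077, 50+=7746
Period 2.
Births: 14310 * 0.254 = 3635  |  6976 * 0.393 = 2742  |  17077 * 0.443 = 7565 → total 13942
Group 2: 11219 * 0.942 = 10568
Group 3: 4710 * 0.932 = 4390
Group 4: 14310 * 0.936 = 13394
Group 5: 6976 * 0.954 = 6655
Group 6: 17077 * 0.943 + 7746 * 0.646 = 16104 + 5004 = 21108
Net migration: Group 3 + 50 → 4440; Group 4 + 50 → 13444
Population now: 0–9=13942, 10–19=10568, 20–29=4440, 30–39=13444, 40–49=6655, 50+=21108
Period 3.
Births: 4440 * 0.254 = 1128  |  13444 * 0.393 = 5283  |  6655 * 0.443 = 2948 → total 9359
Group 2: 13942 * 0.942 = 13133
Group 3: 10568 * 0.932 = 9849
Group 4: 4440 * 0.936 = 4156
Group 5: 13444 * 0.954 = 12826
Group 6: 6655 * 0.943 + 21108 * 0.646 = 6276 + 13636 = 19912
Net migration: Group 3 + 50 → 9899; Group 4 + 50 → 4206
Population now: 0–9=9359, 10–19=13133, 20–29=9899, 30–39=4206, 40–49=12826, 50+=19912
Dependents (band 0–9 + band 50+) = 9359 + 19912 = 29271; working-age = 40064; ratio = 29271/40064 × 100 = 73.1

73.1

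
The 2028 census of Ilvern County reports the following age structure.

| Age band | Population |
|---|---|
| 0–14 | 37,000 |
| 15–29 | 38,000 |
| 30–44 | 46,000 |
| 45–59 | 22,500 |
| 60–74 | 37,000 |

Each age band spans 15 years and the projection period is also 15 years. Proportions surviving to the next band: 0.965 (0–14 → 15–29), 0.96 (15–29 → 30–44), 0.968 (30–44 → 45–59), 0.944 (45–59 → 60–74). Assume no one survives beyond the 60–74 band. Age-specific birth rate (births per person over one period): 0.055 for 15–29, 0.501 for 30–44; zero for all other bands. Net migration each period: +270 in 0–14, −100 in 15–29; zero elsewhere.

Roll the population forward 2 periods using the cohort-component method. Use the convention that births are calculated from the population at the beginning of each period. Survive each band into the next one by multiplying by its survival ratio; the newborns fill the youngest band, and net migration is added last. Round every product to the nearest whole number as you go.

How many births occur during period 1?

(Bands numbered youngest = 1 to oldest = 5.)
— Period 1 —
Births: 38000 × 0.055 = 2090 ; 46000 × 0.501 = 23046 — total 25136
Band 2: 37000 × 0.965 = 35705
Band 3: 38000 × 0.96 = 36480
Band 4: 46000 × 0.968 = 44528
Band 5: 22500 × 0.944 = 21240
Net migration: Band 1 + 270 → 25406; Band 2 − 100 → 35605
Population now: 0–14=25406, 15–29=35605, 30–44=36480, 45–59=44528, 60–74=21240

25136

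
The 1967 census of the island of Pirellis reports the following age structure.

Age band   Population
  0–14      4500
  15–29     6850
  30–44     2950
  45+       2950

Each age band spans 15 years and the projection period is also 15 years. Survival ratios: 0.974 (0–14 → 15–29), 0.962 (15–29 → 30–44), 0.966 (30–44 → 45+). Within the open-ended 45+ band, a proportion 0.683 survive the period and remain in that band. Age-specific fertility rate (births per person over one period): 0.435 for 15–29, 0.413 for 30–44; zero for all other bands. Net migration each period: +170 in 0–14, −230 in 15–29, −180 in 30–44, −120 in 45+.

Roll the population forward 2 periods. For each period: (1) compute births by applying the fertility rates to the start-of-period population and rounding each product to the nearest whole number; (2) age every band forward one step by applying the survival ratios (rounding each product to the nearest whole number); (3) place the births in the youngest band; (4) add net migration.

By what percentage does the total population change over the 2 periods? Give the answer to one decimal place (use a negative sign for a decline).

26.2

Period 1:
Births: 6850 × 0.435 = 2980, 2950 × 0.413 = 1218 → 4198
15–29: 4500 × 0.974 = 4383
30–44: 6850 × 0.962 = 6590
45+: 2950 × 0.966 + 2950 × 0.683 = 2850 + 2015 = 4865
Net migration: 0–14 + 170 → 4368; 15–29 − 230 → 4153; 30–44 − 180 → 6410; 45+ − 120 → 4745
End of period: [4368, 4153, 6410, 4745]
Period 2:
Births: 4153 × 0.435 = 1807, 6410 × 0.413 = 2647 → 4454
15–29: 4368 × 0.974 = 4254
30–44: 4153 × 0.962 = 3995
45+: 6410 × 0.966 + 4745 × 0.683 = 6192 + 3241 = 9433
Net migration: 0–14 + 170 → 4624; 15–29 − 230 → 4024; 30–44 − 180 → 3815; 45+ − 120 → 9313
End of period: [4624, 4024, 3815, 9313]
Total: 17250 → 21776; change = 4526; percentage change = 26.2%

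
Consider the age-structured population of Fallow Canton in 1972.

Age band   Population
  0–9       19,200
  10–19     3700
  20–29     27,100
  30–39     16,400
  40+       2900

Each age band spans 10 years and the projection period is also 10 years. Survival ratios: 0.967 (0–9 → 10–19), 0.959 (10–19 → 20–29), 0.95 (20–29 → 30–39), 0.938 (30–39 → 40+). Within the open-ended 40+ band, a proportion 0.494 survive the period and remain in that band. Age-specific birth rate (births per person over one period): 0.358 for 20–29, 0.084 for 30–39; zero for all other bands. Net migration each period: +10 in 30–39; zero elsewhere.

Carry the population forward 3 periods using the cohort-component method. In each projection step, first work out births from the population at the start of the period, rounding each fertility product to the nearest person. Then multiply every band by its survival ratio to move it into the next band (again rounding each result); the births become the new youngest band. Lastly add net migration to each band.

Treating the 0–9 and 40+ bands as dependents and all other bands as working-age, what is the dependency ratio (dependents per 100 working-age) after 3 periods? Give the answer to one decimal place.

84.8

(Bands numbered youngest = 1 to oldest = 5.)
— Period 1 —
Births: 27100 × 0.358 = 9702, 16400 × 0.084 = 1378 ⇒ total 11080
Band 2: 19200 × 0.967 = 18566
Band 3: 3700 × 0.959 = 3548
Band 4: 27100 × 0.95 = 25745
Band 5: 16400 × 0.938 + 2900 × 0.494 = 15383 + 1433 = 16816
Net migration: Band 4 + 10 → 25755
→ [11080, 18566, 3548, 25755, 16816]
— Period 2 —
Births: 3548 × 0.358 = 1270, 25755 × 0.084 = 2163 ⇒ total 3433
Band 2: 11080 × 0.967 = 10714
Band 3: 18566 × 0.959 = 17805
Band 4: 3548 × 0.95 = 3371
Band 5: 25755 × 0.938 + 16816 × 0.494 = 24158 + 8307 = 32465
Net migration: Band 4 + 10 → 3381
→ [3433, 10714, 17805, 3381, 32465]
— Period 3 —
Births: 17805 × 0.358 = 6374, 3381 × 0.084 = 284 ⇒ total 6658
Band 2: 3433 × 0.967 = 3320
Band 3: 10714 × 0.959 = 10275
Band 4: 17805 × 0.95 = 16915
Band 5: 3381 × 0.938 + 32465 × 0.494 = 3171 + 16038 = 19209
Net migration: Band 4 + 10 → 16925
→ [6658, 3320, 10275, 16925, 19209]
Dependents (band 0–9 + band 40+) = 6658 + 19209 = 25867; working-age = 30520; ratio = 25867/30520 × 100 = 84.8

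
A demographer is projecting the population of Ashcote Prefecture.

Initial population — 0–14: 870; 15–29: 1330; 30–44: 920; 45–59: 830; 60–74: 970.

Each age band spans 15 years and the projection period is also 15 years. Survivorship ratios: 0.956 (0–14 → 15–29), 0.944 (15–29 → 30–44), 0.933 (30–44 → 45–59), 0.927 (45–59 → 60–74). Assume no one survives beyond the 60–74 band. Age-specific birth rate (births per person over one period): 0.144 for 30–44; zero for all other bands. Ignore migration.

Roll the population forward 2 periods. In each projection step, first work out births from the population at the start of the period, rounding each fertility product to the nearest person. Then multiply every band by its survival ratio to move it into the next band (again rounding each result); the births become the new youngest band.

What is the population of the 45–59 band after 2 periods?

Numbering the bands 1..5 from youngest to oldest:
Period 1.
Births: 920 × 0.144 = 132
Band 2: 870 × 0.956 = 832
Band 3: 1330 × 0.944 = 1256
Band 4: 920 × 0.933 = 858
Band 5: 830 × 0.927 = 769
Population now: 0–14=132, 15–29=832, 30–44=1256, 45–59=858, 60–74=769
Period 2.
Births: 1256 × 0.144 = 181
Band 2: 132 × 0.956 = 126
Band 3: 832 × 0.944 = 785
Band 4: 1256 × 0.933 = 1172
Band 5: 858 × 0.927 = 795
Population now: 0–14=181, 15–29=126, 30–44=785, 45–59=1172, 60–74=795

1172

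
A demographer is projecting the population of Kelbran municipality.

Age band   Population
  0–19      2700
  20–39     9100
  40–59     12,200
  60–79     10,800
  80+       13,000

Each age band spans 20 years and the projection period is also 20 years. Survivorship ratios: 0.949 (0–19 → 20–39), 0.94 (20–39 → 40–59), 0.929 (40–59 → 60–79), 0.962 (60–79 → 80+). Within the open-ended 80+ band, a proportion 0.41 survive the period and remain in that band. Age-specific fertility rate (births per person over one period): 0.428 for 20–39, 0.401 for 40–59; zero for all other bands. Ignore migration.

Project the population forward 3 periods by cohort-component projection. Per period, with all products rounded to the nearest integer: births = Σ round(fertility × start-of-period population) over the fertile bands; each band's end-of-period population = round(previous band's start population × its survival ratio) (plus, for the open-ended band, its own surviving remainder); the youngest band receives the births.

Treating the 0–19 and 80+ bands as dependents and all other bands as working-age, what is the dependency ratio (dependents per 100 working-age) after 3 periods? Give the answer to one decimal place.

134.2

Period 1.
Births: 9100 × 0.428 = 3895 ; 12200 × 0.401 = 4892 — total 8787
20–39: 2700 × 0.949 = 2562
40–59: 9100 × 0.94 = 8554
60–79: 12200 × 0.929 = 11334
80+: 10800 × 0.962 + 13000 × 0.41 = 10390 + 5330 = 15720
Population now: 0–19=8787, 20–39=2562, 40–59=8554, 60–79=11334, 80+=15720
Period 2.
Births: 2562 × 0.428 = 1097 ; 8554 × 0.401 = 3430 — total 4527
20–39: 8787 × 0.949 = 8339
40–59: 2562 × 0.94 = 2408
60–79: 8554 × 0.929 = 7947
80+: 11334 × 0.962 + 15720 × 0.41 = 10903 + 6445 = 17348
Population now: 0–19=4527, 20–39=8339, 40–59=2408, 60–79=7947, 80+=17348
Period 3.
Births: 8339 × 0.428 = 3569 ; 2408 × 0.401 = 966 — total 4535
20–39: 4527 × 0.949 = 4296
40–59: 8339 × 0.94 = 7839
60–79: 2408 × 0.929 = 2237
80+: 7947 × 0.962 + 17348 × 0.41 = 7645 + 7113 = 14758
Population now: 0–19=4535, 20–39=4296, 40–59=7839, 60–79=2237, 80+=14758
Dependents (band 0–19 + band 80+) = 4535 + 14758 = 19293; working-age = 14372; ratio = 19293/14372 × 100 = 134.2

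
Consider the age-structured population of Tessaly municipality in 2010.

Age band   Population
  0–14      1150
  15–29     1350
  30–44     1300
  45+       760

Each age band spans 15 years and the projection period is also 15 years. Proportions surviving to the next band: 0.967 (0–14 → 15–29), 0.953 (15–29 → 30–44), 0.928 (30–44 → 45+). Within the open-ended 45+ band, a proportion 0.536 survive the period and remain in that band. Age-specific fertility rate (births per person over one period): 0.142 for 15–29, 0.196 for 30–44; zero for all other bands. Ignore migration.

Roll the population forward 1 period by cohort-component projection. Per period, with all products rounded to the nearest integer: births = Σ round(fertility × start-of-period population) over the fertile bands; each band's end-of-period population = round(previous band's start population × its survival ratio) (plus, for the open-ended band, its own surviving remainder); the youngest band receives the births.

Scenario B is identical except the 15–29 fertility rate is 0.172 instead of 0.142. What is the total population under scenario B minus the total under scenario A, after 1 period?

40

Period 1.
Births: 1350 × 0.142 = 192 ; 1300 × 0.196 = 255 → 447
15–29: 1150 × 0.967 = 1112
30–44: 1350 × 0.953 = 1287
45+: 1300 × 0.928 + 760 × 0.536 = 1206 + 407 = 1613
Giving 447 / 1112 / 1287 / 1613.
Scenario A total after 1 period: 4459
Scenario B projection —
Period 1.
Births: 1350 × 0.172 = 232 ; 1300 × 0.196 = 255 → 487
15–29: 1150 × 0.967 = 1112
30–44: 1350 × 0.953 = 1287
45+: 1300 × 0.928 + 760 × 0.536 = 1206 + 407 = 1613
Giving 487 / 1112 / 1287 / 1613.
Scenario B total after 1 period: 4499
Difference B − A = 4499 − 4459 = 40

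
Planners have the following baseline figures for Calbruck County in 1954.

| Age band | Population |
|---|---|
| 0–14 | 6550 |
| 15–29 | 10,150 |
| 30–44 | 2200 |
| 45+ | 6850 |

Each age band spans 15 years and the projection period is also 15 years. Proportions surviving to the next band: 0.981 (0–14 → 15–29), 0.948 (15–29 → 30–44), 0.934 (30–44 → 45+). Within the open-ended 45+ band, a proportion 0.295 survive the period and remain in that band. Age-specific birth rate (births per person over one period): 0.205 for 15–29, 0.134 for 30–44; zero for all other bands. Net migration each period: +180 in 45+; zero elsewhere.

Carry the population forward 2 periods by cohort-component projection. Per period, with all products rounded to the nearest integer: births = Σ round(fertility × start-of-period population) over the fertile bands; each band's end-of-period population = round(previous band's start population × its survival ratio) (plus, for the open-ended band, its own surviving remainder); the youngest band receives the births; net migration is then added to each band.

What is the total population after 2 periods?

21452

[period 1]
Births: 10150 × 0.205 = 2081, 2200 × 0.134 = 295 → 2376
15–29: 6550 × 0.981 = 6426
30–44: 10150 × 0.948 = 9622
45+: 2200 × 0.934 + 6850 × 0.295 = 2055 + 2021 = 4076
Net migration: 45+ + 180 → 4256
End of period: [2376, 6426, 9622, 4256]
[period 2]
Births: 6426 × 0.205 = 1317, 9622 × 0.134 = 1289 → 2606
15–29: 2376 × 0.981 = 2331
30–44: 6426 × 0.948 = 6092
45+: 9622 × 0.934 + 4256 × 0.295 = 8987 + 1256 = 10243
Net migration: 45+ + 180 → 10423
End of period: [2606, 2331, 6092, 10423]
Total after period 2: 2606 + 2331 + 6092 + 10423 = 21452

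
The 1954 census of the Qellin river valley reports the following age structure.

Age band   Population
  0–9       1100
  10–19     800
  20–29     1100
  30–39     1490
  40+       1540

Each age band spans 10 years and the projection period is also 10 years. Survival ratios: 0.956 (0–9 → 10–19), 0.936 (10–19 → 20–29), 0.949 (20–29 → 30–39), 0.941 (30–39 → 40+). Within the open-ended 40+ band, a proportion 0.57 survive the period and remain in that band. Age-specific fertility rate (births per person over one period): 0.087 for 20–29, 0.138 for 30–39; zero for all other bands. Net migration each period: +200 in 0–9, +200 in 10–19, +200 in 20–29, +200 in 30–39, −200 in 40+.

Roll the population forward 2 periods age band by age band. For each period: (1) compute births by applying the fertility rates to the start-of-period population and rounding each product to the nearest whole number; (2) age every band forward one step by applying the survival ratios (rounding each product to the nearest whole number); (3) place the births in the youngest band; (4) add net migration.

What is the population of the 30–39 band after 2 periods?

After projecting period 1:
Births: 1100 × 0.087 = 96  |  1490 × 0.138 = 206 → 302
10–19: 1100 × 0.956 = 1052
20–29: 800 × 0.936 = 749
30–39: 1100 × 0.949 = 1044
40+: 1490 × 0.941 + 1540 × 0.57 = 1402 + 878 = 2280
Net migration: 0–9 + 200 → 502; 10–19 + 200 → 1252; 20–29 + 200 → 949; 30–39 + 200 → 1244; 40+ − 200 → 2080
Giving 502 / 1252 / 949 / 1244 / 2080.
After projecting period 2:
Births: 949 × 0.087 = 83  |  1244 × 0.138 = 172 → 255
10–19: 502 × 0.956 = 480
20–29: 1252 × 0.936 = 1172
30–39: 949 × 0.949 = 901
40+: 1244 × 0.941 + 2080 × 0.57 = 1171 + 1186 = 2357
Net migration: 0–9 + 200 → 455; 10–19 + 200 → 680; 20–29 + 200 → 1372; 30–39 + 200 → 1101; 40+ − 200 → 2157
Giving 455 / 680 / 1372 / 1101 / 2157.

1101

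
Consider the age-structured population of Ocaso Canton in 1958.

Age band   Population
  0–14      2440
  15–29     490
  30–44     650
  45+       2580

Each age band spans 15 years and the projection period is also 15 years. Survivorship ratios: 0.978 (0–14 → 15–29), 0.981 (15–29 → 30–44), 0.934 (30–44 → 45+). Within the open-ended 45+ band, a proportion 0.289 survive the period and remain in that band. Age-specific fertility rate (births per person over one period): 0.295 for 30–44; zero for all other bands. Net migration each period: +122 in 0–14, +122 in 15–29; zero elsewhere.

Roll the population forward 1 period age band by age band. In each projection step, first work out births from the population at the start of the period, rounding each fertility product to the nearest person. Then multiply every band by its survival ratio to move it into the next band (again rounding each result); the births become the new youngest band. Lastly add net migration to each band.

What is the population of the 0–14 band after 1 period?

314

[period 1]
Births: 650 * 0.295 = 192
15–29: 2440 * 0.978 = 2386
30–44: 490 * 0.981 = 481
45+: 650 * 0.934 + 2580 * 0.289 = 607 + 746 = 1353
Net migration: 0–14 + 122 → 314; 15–29 + 122 → 2508
End of period: [314, 2508, 481, 1353]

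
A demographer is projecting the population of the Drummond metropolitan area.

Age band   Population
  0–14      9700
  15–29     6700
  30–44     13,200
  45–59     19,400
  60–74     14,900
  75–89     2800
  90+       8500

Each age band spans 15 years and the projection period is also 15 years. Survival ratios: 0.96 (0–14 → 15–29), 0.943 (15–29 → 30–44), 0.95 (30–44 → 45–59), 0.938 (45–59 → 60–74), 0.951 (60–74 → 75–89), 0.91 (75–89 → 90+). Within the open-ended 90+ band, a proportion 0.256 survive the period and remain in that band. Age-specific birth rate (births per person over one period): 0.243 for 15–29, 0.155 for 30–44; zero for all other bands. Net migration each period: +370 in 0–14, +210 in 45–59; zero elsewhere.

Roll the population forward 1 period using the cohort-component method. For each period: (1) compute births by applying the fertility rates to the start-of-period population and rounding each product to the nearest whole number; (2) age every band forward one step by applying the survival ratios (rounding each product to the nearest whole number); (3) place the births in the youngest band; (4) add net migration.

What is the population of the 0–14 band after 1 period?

(Groups numbered youngest = 1 to oldest = 7.)
After projecting period 1:
Births: 6700 × 0.243 = 1628 ; 13200 × 0.155 = 2046 — total 3674
Group 2: 9700 × 0.96 = 9312
Group 3: 6700 × 0.943 = 6318
Group 4: 13200 × 0.95 = 12540
Group 5: 19400 × 0.938 = 18197
Group 6: 14900 × 0.951 = 14170
Group 7: 2800 × 0.91 + 8500 × 0.256 = 2548 + 2176 = 4724
Net migration: Group 1 + 370 → 4044; Group 4 + 210 → 12750
→ [4044, 9312, 6318, 12750, 18197, 14170, 4724]

4044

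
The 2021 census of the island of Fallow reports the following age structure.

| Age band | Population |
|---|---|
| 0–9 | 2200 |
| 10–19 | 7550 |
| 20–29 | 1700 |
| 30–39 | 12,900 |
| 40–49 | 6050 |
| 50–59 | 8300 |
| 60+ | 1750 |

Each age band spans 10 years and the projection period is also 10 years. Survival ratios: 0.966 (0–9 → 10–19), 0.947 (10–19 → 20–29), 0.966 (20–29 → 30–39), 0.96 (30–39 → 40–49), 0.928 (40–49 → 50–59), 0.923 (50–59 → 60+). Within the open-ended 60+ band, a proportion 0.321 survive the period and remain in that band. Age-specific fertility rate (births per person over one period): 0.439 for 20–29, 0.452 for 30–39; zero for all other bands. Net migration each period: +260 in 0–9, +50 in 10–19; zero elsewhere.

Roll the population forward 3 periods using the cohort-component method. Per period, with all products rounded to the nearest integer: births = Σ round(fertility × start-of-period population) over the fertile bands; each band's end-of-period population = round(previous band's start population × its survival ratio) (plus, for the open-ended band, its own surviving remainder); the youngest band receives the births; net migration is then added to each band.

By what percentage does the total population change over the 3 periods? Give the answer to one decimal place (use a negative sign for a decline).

-6.5

[period 1]
Births: 1700 × 0.439 = 746  |  12900 × 0.452 = 5831 → 6577
10–19: 2200 × 0.966 = 2125
20–29: 7550 × 0.947 = 7150
30–39: 1700 × 0.966 = 1642
40–49: 12900 × 0.96 = 12384
50–59: 6050 × 0.928 = 5614
60+: 8300 × 0.923 + 1750 × 0.321 = 7661 + 562 = 8223
Net migration: 0–9 + 260 → 6837; 10–19 + 50 → 2175
End of period: [6837, 2175, 7150, 1642, 12384, 5614, 8223]
[period 2]
Births: 7150 × 0.439 = 3139  |  1642 × 0.452 = 742 → 3881
10–19: 6837 × 0.966 = 6605
20–29: 2175 × 0.947 = 2060
30–39: 7150 × 0.966 = 6907
40–49: 1642 × 0.96 = 1576
50–59: 12384 × 0.928 = 11492
60+: 5614 × 0.923 + 8223 × 0.321 = 5182 + 2640 = 7822
Net migration: 0–9 + 260 → 4141; 10–19 + 50 → 6655
End of period: [4141, 6655, 2060, 6907, 1576, 11492, 7822]
[period 3]
Births: 2060 × 0.439 = 904  |  6907 × 0.452 = 3122 → 4026
10–19: 4141 × 0.966 = 4000
20–29: 6655 × 0.947 = 6302
30–39: 2060 × 0.966 = 1990
40–49: 6907 × 0.96 = 6631
50–59: 1576 × 0.928 = 1463
60+: 11492 × 0.923 + 7822 × 0.321 = 10607 + 2511 = 13118
Net migration: 0–9 + 260 → 4286; 10–19 + 50 → 4050
End of period: [4286, 4050, 6302, 1990, 6631, 1463, 13118]
Total: 40450 → 37840; change = -2610; percentage change = -6.5%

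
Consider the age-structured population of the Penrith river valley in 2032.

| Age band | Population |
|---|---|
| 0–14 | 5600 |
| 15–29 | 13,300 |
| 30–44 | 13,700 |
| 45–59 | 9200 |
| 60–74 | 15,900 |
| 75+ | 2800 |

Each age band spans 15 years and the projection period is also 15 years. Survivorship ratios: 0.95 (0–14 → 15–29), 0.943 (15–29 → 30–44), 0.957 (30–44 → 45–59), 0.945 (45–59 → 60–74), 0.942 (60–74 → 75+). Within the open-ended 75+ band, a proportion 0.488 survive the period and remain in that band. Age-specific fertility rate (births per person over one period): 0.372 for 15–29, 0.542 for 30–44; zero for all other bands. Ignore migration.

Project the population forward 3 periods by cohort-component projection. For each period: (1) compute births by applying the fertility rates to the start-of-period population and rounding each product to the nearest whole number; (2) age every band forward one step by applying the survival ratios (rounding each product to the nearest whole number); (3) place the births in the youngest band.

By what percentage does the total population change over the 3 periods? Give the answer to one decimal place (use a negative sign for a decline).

— Period 1 —
Births: 13300 * 0.372 = 4948 ; 13700 * 0.542 = 7425 ⇒ total 12373
15–29: 5600 * 0.95 = 5320
30–44: 13300 * 0.943 = 12542
45–59: 13700 * 0.957 = 13111
60–74: 9200 * 0.945 = 8694
75+: 15900 * 0.942 + 2800 * 0.488 = 14978 + 1366 = 16344
→ [12373, 5320, 12542, 13111, 8694, 16344]
— Period 2 —
Births: 5320 * 0.372 = 1979 ; 12542 * 0.542 = 6798 ⇒ total 8777
15–29: 12373 * 0.95 = 11754
30–44: 5320 * 0.943 = 5017
45–59: 12542 * 0.957 = 12003
60–74: 13111 * 0.945 = 12390
75+: 8694 * 0.942 + 16344 * 0.488 = 8190 + 7976 = 16166
→ [8777, 11754, 5017, 12003, 12390, 16166]
— Period 3 —
Births: 11754 * 0.372 = 4372 ; 5017 * 0.542 = 2719 ⇒ total 7091
15–29: 8777 * 0.95 = 8338
30–44: 11754 * 0.943 = 11084
45–59: 5017 * 0.957 = 4801
60–74: 12003 * 0.945 = 11343
75+: 12390 * 0.942 + 16166 * 0.488 = 11671 + 7889 = 19560
→ [7091, 8338, 11084, 4801, 11343, 19560]
Total: 60500 → 62217; change = 1717; percentage change = 2.8%

2.8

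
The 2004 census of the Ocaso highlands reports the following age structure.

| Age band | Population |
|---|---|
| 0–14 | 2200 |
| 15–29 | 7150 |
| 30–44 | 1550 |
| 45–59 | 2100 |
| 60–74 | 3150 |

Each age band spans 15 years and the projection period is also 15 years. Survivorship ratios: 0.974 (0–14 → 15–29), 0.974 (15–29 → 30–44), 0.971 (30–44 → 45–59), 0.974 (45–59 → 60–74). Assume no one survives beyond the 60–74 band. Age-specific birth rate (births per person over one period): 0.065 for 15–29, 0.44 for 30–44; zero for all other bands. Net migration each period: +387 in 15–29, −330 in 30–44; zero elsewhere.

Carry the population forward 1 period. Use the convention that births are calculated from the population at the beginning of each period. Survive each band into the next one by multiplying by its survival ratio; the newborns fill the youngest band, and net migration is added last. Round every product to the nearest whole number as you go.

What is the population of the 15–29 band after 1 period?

2530

[period 1]
Births: 7150 * 0.065 = 465, 1550 * 0.44 = 682 ⇒ total 1147
15–29: 2200 * 0.974 = 2143
30–44: 7150 * 0.974 = 6964
45–59: 1550 * 0.971 = 1505
60–74: 2100 * 0.974 = 2045
Net migration: 15–29 + 387 → 2530; 30–44 − 330 → 6634
→ [1147, 2530, 6634, 1505, 2045]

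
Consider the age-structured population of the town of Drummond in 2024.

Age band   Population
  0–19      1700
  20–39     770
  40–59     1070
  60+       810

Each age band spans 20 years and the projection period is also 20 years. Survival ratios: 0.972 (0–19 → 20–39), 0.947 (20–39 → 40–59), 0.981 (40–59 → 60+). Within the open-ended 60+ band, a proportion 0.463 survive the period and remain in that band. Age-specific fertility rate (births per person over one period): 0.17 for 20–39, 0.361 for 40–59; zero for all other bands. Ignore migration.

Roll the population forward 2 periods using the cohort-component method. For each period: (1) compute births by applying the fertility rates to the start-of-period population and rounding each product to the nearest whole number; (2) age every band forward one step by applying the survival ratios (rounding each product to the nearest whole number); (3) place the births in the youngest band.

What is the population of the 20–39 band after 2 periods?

503

Numbering the bands 1..4 from youngest to oldest:
Period 1.
Births: 770 × 0.17 = 131 ; 1070 × 0.361 = 386 → total 517
Band 2: 1700 × 0.972 = 1652
Band 3: 770 × 0.947 = 729
Band 4: 1070 × 0.981 + 810 × 0.463 = 1050 + 375 = 1425
End of period: [517, 1652, 729, 1425]
Period 2.
Births: 1652 × 0.17 = 281 ; 729 × 0.361 = 263 → total 544
Band 2: 517 × 0.972 = 503
Band 3: 1652 × 0.947 = 1564
Band 4: 729 × 0.981 + 1425 × 0.463 = 715 + 660 = 1375
End of period: [544, 503, 1564, 1375]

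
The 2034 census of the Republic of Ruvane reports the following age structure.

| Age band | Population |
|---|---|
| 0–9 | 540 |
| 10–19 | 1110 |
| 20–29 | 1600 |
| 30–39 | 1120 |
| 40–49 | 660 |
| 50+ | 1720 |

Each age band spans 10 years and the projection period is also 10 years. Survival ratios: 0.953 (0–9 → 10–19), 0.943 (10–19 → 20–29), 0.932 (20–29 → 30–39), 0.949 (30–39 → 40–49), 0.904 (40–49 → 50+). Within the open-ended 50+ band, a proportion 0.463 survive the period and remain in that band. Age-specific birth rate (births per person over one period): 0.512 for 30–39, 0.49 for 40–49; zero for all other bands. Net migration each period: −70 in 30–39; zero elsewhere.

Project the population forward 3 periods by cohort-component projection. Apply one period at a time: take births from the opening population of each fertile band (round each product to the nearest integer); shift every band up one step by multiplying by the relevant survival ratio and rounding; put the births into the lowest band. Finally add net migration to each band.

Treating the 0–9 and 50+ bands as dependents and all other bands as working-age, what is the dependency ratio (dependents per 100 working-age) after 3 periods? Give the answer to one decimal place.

(Groups numbered youngest = 1 to oldest = 6.)
Period 1.
Births: 1120 × 0.512 = 573  |  660 × 0.49 = 323 — total 896
Group 2: 540 × 0.953 = 515
Group 3: 1110 × 0.943 = 1047
Group 4: 1600 × 0.932 = 1491
Group 5: 1120 × 0.949 = 1063
Group 6: 660 × 0.904 + 1720 × 0.463 = 597 + 796 = 1393
Net migration: Group 4 − 70 → 1421
Population now: 0–9=896, 10–19=515, 20–29=1047, 30–39=1421, 40–49=1063, 50+=1393
Period 2.
Births: 1421 × 0.512 = 728  |  1063 × 0.49 = 521 — total 1249
Group 2: 896 × 0.953 = 854
Group 3: 515 × 0.943 = 486
Group 4: 1047 × 0.932 = 976
Group 5: 1421 × 0.949 = 1349
Group 6: 1063 × 0.904 + 1393 × 0.463 = 961 + 645 = 1606
Net migration: Group 4 − 70 → 906
Population now: 0–9=1249, 10–19=854, 20–29=486, 30–39=906, 40–49=1349, 50+=1606
Period 3.
Births: 906 × 0.512 = 464  |  1349 × 0.49 = 661 — total 1125
Group 2: 1249 × 0.953 = 1190
Group 3: 854 × 0.943 = 805
Group 4: 486 × 0.932 = 453
Group 5: 906 × 0.949 = 860
Group 6: 1349 × 0.904 + 1606 × 0.463 = 1219 + 744 = 1963
Net migration: Group 4 − 70 → 383
Population now: 0–9=1125, 10–19=1190, 20–29=805, 30–39=383, 40–49=860, 50+=1963
Dependents (band 0–9 + band 50+) = 1125 + 1963 = 3088; working-age = 3238; ratio = 3088/3238 × 100 = 95.4

95.4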